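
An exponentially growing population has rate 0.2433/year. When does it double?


Exponential growth: P(t) = P₀ e^(0.2433t). Set P(t)/P₀ = 2: e^(0.2433t) = 2.
Solve: t = ln(2)/0.2433 ≈ 2.85 years.


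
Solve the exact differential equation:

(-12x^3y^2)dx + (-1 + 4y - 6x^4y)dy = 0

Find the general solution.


Check exactness: ∂M/∂y = -24x^3y and ∂N/∂x = -24x^3y; equal, so the equation is exact.
Integrate M with respect to x (treating y as constant): ∫M dx = -3x^4y^2 + h(y).
Differentiate w.r.t. y and set equal to N: the x-dependent terms already match, leaving h'(y) = -1 + 4y. Integrate: h(y) = -y + 2y^2.
So F(x,y) = -y + 2y^2 - 3x^4y^2.
General solution: -y + 2y^2 - 3x^4y^2 = C.


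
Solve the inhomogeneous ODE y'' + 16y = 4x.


Homogeneous: r² + 16 = 0 ⇒ r = ±4i, y_h = C₁cos(4x) + C₂sin(4x).
Polynomial forcing; try y_p = Ax + B. Then y_p'' + 16 y_p = 16(Ax + B) = 4x, so B = 0 and A = 1/4.
General solution: y = C₁cos(4x) + C₂sin(4x) + (1/4)x.


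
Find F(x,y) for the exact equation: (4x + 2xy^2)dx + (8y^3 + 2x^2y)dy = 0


Check exactness: ∂M/∂y = 4xy and ∂N/∂x = 4xy; equal, so the equation is exact.
Integrate M with respect to x (treating y as constant): ∫M dx = 2x^2 + x^2y^2 + h(y).
Differentiate w.r.t. y and set equal to N: the x-dependent terms already match, leaving h'(y) = 8y^3. Integrate: h(y) = 2y^4.
So F(x,y) = 2x^2 + 2y^4 + x^2y^2.
General solution: 2x^2 + 2y^4 + x^2y^2 = C.


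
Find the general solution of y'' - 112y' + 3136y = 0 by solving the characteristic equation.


Characteristic equation: r² - 112r + 3136 = 0, i.e. (r - 56)² = 0.
Repeated root r = 56; include an x factor for the second linearly independent solution.
General solution: y = (C₁ + C₂x)e^(56x).


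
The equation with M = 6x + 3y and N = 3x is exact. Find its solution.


Check exactness: ∂M/∂y = 3 and ∂N/∂x = 3; equal, so the equation is exact.
Integrate M with respect to x (treating y as constant): ∫M dx = 3x^2 + 3xy + h(y).
Differentiate w.r.t. y and set equal to N: all terms match, so h'(y) = 0 and h is a constant absorbed into C.
General solution: 3x^2 + 3xy = C.


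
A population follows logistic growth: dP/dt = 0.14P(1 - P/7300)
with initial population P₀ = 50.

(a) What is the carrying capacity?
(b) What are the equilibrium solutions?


Logistic ODE dP/dt = 0.14P(1 - P/7300) has equilibria where dP/dt = 0, i.e. P = 0 or P = 7300.
The coefficient (1 - P/K) = 0 when P = K, identifying K = 7300 as the carrying capacity.
(a) K = 7300; (b) equilibria P = 0 and P = 7300.


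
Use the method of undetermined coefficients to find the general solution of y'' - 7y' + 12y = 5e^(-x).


Characteristic roots of r² - 7r + 12 = 0 are 3, 4.
y_h = C₁e^(3x) + C₂e^(4x).
Forcing exponent -1 is not a characteristic root; try y_p = Ae^(-x).
Substitute: A·(1 + (-7)·-1 + (12)) = A·20 = 5, so A = 1/4.
General solution: y = C₁e^(3x) + C₂e^(4x) + (1/4)e^(-x).


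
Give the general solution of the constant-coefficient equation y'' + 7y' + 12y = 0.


Characteristic equation: r² + 7r + 12 = 0.
Factor: (r + 4)(r + 3) = 0 ⇒ r = -4, -3 (distinct real).
General solution: y = C₁e^(-4x) + C₂e^(-3x).


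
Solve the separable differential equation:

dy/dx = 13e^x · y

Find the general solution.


Separate variables: dy/y = 13e^x dx.
Integrate: ln|y| = 13e^x + C₀.
Exponentiate: y = Ce^(13e^x).


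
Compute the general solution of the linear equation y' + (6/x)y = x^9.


P(x) = 6/x ⇒ μ = x^6.
(x^6 y)' = x^6·x^9 = x^15.
Integrate: x^6 y = x^16/(16) + C.
Solve for y: y = (1/16)x^10 + C/x^6.


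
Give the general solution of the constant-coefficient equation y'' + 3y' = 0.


Characteristic equation: r² + 3r = 0.
Factor: (r + 3)(r - 0) = 0 ⇒ r = -3, 0 (distinct real).
General solution: y = C₁e^(-3x) + C₂.


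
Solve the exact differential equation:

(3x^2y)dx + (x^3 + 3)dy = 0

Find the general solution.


Check exactness: ∂M/∂y = 3x^2 and ∂N/∂x = 3x^2; equal, so the equation is exact.
Integrate M with respect to x (treating y as constant): ∫M dx = x^3y + h(y).
Differentiate w.r.t. y and set equal to N: the x-dependent terms already match, leaving h'(y) = 3. Integrate: h(y) = 3y.
So F(x,y) = x^3y + 3y.
General solution: x^3y + 3y = C.


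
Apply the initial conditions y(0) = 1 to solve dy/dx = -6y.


General solution of y' = -6y is y = Ce^(-6x).
Apply y(0) = 1: C = 1.
Particular solution: y = e^(-6x).


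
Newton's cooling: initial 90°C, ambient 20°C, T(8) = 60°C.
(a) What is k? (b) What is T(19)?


Newton's law: T(t) = T_a + (T₀ - T_a)e^(-kt).
(a) Use T(8) = 60: (60 - 20)/(90 - 20) = e^(-k·8), so k = -ln(0.571)/8 ≈ 0.0700.
(b) Apply k to t = 19: T(19) = 20 + (70)e^(-1.329) ≈ 38.5°C.


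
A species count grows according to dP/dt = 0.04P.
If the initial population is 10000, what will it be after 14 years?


The ODE dP/dt = 0.04P has solution P(t) = P(0)e^(0.04t).
Substitute P(0) = 10000 and t = 14: P(14) = 10000 e^(0.56) ≈ 17507.


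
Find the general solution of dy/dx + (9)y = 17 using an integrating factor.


P(x) = 9, Q(x) = 17; integrating factor μ = e^(9x).
(μ y)' = 17e^(9x) ⇒ μ y = (17/9)e^(9x) + C.
Divide by μ: y = 17/9 + Ce^(-9x).


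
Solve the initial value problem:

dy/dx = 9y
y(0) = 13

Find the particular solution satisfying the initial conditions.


General solution of y' = 9y is y = Ce^(9x).
Apply y(0) = 13: C = 13.
Particular solution: y = 13e^(9x).


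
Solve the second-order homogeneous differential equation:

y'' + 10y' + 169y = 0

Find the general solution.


Characteristic equation: r² + 10r + 169 = 0.
Discriminant is negative; roots r = -5 ± 12i (complex conjugate pair).
General solution uses e^(α x)(C₁ cos(β x) + C₂ sin(β x)): y = e^(-5x)(C₁cos(12x) + C₂sin(12x)).


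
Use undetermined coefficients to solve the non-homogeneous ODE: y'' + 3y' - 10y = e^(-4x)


Characteristic roots of r² + 3r - 10 = 0 are 2, -5.
y_h = C₁e^(2x) + C₂e^(-5x).
Forcing exponent -4 is not a characteristic root; try y_p = Ae^(-4x).
Substitute: A·(16 + (3)·-4 + (-10)) = A·-6 = 1, so A = -1/6.
General solution: y = C₁e^(2x) + C₂e^(-5x) - (1/6)e^(-4x).


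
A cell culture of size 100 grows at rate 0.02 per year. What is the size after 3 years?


The ODE dP/dt = 0.02P has solution P(t) = P(0)e^(0.02t).
Substitute P(0) = 100 and t = 3: P(3) = 100 e^(0.06) ≈ 106.


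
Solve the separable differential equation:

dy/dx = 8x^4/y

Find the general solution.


Separate variables: y dy = 8x^4 dx.
Integrate both sides: y²/2 = (8/5)x^5 + C₀.
Multiply by 2: y² = (16/5)x^5 + C.


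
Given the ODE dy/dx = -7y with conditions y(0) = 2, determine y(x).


General solution of y' = -7y is y = Ce^(-7x).
Apply y(0) = 2: C = 2.
Particular solution: y = 2e^(-7x).


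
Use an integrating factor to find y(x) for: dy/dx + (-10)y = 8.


P(x) = -10 ⇒ μ = e^(-10x).
(μ y)' = 8e^(-10x) ⇒ μ y = -(4/5)e^(-10x) + C.
Divide by μ: y = -4/5 + Ce^(10x).


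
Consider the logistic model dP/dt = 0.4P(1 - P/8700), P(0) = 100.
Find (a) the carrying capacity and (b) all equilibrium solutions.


Logistic ODE dP/dt = 0.4P(1 - P/8700) has equilibria where dP/dt = 0, i.e. P = 0 or P = 8700.
The coefficient (1 - P/K) = 0 when P = K, identifying K = 8700 as the carrying capacity.
(a) K = 8700; (b) equilibria P = 0 and P = 8700.


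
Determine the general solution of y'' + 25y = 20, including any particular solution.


Homogeneous part: r² + 25 = 0 ⇒ r = ±5i, so y_h = C₁cos(5x) + C₂sin(5x).
Try constant y_p = A; plug in: 25A = 20 ⇒ A = 4/5.
General solution: y = C₁cos(5x) + C₂sin(5x) + 4/5.


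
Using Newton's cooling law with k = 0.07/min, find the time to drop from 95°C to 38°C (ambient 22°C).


From T(t) = T_a + (T₀ - T_a)e^(-kt), set T(t) = 38:
(38 - 22) / (95 - 22) = e^(-0.07t), so t = -ln(0.219)/0.07 ≈ 21.7 minutes.


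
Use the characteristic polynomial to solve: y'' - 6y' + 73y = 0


Characteristic equation: r² - 6r + 73 = 0.
Discriminant is negative; roots r = 3 ± 8i (complex conjugate pair).
General solution uses e^(α x)(C₁ cos(β x) + C₂ sin(β x)): y = e^(3x)(C₁cos(8x) + C₂sin(8x)).


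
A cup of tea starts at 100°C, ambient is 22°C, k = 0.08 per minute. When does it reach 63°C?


From T(t) = T_a + (T₀ - T_a)e^(-kt), set T(t) = 63:
(63 - 22) / (100 - 22) = e^(-0.08t), so t = -ln(0.526)/0.08 ≈ 8.0 minutes.


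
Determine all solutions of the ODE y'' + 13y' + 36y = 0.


Characteristic equation: r² + 13r + 36 = 0.
Factor: (r + 4)(r + 9) = 0 ⇒ r = -4, -9 (distinct real).
General solution: y = C₁e^(-4x) + C₂e^(-9x).


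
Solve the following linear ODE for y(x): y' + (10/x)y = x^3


P(x) = 10/x ⇒ μ = x^10.
(x^10 y)' = x^13 ⇒ x^10 y = x^14/(14) + C.
Solve for y: y = (1/14)x^4 + C/x^10.


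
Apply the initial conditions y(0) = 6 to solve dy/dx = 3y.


General solution of y' = 3y is y = Ce^(3x).
Apply y(0) = 6: C = 6.
Particular solution: y = 6e^(3x).


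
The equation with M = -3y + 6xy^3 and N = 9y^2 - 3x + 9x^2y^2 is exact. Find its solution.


Check exactness: ∂M/∂y = -3 + 18xy^2 and ∂N/∂x = -3 + 18xy^2; equal, so the equation is exact.
Integrate M with respect to x (treating y as constant): ∫M dx = -3xy + 3x^2y^3 + h(y).
Differentiate w.r.t. y and set equal to N: the x-dependent terms already match, leaving h'(y) = 9y^2. Integrate: h(y) = 3y^3.
So F(x,y) = 3y^3 - 3xy + 3x^2y^3.
General solution: 3y^3 - 3xy + 3x^2y^3 = C.


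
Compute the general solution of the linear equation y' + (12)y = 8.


P(x) = 12, Q(x) = 8; integrating factor μ = e^(12x).
(μ y)' = 8e^(12x) ⇒ μ y = (2/3)e^(12x) + C.
Divide by μ: y = 2/3 + Ce^(-12x).


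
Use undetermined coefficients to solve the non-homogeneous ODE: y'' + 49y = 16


Homogeneous part: r² + 49 = 0 ⇒ r = ±7i, so y_h = C₁cos(7x) + C₂sin(7x).
Try constant y_p = A; plug in: 49A = 16 ⇒ A = 16/49.
General solution: y = C₁cos(7x) + C₂sin(7x) + 16/49.


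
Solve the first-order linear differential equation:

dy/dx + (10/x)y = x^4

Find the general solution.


P(x) = 10/x ⇒ μ = x^10.
(x^10 y)' = x^14 ⇒ x^10 y = x^15/(15) + C.
Solve for y: y = (1/15)x^5 + C/x^10.


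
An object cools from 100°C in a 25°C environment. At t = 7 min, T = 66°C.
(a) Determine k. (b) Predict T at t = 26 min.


Newton's law: T(t) = T_a + (T₀ - T_a)e^(-kt).
(a) Use T(7) = 66: (66 - 25)/(100 - 25) = e^(-k·7), so k = -ln(0.547)/7 ≈ 0.0863.
(b) Apply k to t = 26: T(26) = 25 + (75)e^(-2.243) ≈ 33.0°C.


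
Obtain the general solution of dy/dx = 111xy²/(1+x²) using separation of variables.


Separate: dy/y² = 111x/(1+x²) dx.
Integrate LHS: ∫ dy/y² = -1/y.
Integrate RHS via u = 1+x²: (111/2)ln(1+x²) + C.
Result: -1/y = (111/2)ln(1+x²) + C.


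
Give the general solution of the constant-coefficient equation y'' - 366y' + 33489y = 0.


Characteristic equation: r² - 366r + 33489 = 0, i.e. (r - 183)² = 0.
Repeated root r = 183; include an x factor for the second linearly independent solution.
General solution: y = (C₁ + C₂x)e^(183x).


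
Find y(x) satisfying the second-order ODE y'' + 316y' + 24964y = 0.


Characteristic equation: r² + 316r + 24964 = 0, i.e. (r + 158)² = 0.
Repeated root r = -158; include an x factor for the second linearly independent solution.
General solution: y = (C₁ + C₂x)e^(-158x).


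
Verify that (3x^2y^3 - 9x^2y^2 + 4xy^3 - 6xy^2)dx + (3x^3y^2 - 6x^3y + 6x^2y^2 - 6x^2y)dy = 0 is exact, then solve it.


Check exactness: ∂M/∂y = 9x^2y^2 - 18x^2y + 12xy^2 - 12xy and ∂N/∂x = 9x^2y^2 - 18x^2y + 12xy^2 - 12xy; equal, so the equation is exact.
Integrate M with respect to x (treating y as constant): ∫M dx = x^3y^3 - 3x^3y^2 + 2x^2y^3 - 3x^2y^2 + h(y).
Differentiate w.r.t. y and set equal to N: all terms match, so h'(y) = 0 and h is a constant absorbed into C.
General solution: x^3y^3 - 3x^3y^2 + 2x^2y^3 - 3x^2y^2 = C.


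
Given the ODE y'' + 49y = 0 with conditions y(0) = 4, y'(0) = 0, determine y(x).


Characteristic roots of r² + 49 = 0 are ±7i, so y = C₁cos(7x) + C₂sin(7x).
Apply y(0) = 4: C₁ = 4. Differentiate and apply y'(0) = 0: 7·C₂ = 0, so C₂ = 0.
Particular solution: y = 4cos(7x).


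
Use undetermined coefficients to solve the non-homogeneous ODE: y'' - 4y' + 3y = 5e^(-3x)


Characteristic roots of r² - 4r + 3 = 0 are 1, 3.
y_h = C₁e^(x) + C₂e^(3x).
Forcing exponent -3 is not a characteristic root; try y_p = Ae^(-3x).
Substitute: A·(9 + (-4)·-3 + (3)) = A·24 = 5, so A = 5/24.
General solution: y = C₁e^(x) + C₂e^(3x) + (5/24)e^(-3x).


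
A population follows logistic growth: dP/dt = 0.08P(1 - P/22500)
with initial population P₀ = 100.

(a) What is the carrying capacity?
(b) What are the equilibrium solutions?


Logistic ODE dP/dt = 0.08P(1 - P/22500) has equilibria where dP/dt = 0, i.e. P = 0 or P = 22500.
The coefficient (1 - P/K) = 0 when P = K, identifying K = 22500 as the carrying capacity.
(a) K = 22500; (b) equilibria P = 0 and P = 22500.


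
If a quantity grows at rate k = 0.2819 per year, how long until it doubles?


Exponential growth: P(t) = P₀ e^(0.2819t). Set P(t)/P₀ = 2: e^(0.2819t) = 2.
Solve: t = ln(2)/0.2819 ≈ 2.46 years.


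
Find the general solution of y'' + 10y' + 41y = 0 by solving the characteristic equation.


Characteristic equation: r² + 10r + 41 = 0.
Discriminant is negative; roots r = -5 ± 4i (complex conjugate pair).
General solution uses e^(α x)(C₁ cos(β x) + C₂ sin(β x)): y = e^(-5x)(C₁cos(4x) + C₂sin(4x)).


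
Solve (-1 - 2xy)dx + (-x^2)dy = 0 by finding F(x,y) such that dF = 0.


Check exactness: ∂M/∂y = -2x and ∂N/∂x = -2x; equal, so the equation is exact.
Integrate M with respect to x (treating y as constant): ∫M dx = -x - x^2y + h(y).
Differentiate w.r.t. y and set equal to N: all terms match, so h'(y) = 0 and h is a constant absorbed into C.
General solution: -x - x^2y = C.


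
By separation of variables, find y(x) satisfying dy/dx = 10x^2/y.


Separate variables: y dy = 10x^2 dx.
Integrate both sides: y²/2 = (10/3)x^3 + C₀.
Multiply by 2: y² = (20/3)x^3 + C.


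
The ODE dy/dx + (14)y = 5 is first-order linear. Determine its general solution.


P(x) = 14, Q(x) = 5; integrating factor μ = e^(14x).
(μ y)' = 5e^(14x) ⇒ μ y = (5/14)e^(14x) + C.
Divide by μ: y = 5/14 + Ce^(-14x).


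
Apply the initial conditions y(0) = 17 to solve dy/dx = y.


General solution of y' = y is y = Ce^(x).
Apply y(0) = 17: C = 17.
Particular solution: y = 17e^(x).


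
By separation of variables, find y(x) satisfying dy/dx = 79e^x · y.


Separate variables: dy/y = 79e^x dx.
Integrate: ln|y| = 79e^x + C₀.
Exponentiate: y = Ce^(79e^x).


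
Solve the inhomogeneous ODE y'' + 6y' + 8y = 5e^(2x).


Characteristic roots of r² + 6r + 8 = 0 are -2, -4.
y_h = C₁e^(-2x) + C₂e^(-4x).
Forcing exponent 2 is not a characteristic root; try y_p = Ae^(2x).
Substitute: A·(4 + (6)·2 + (8)) = A·24 = 5, so A = 5/24.
General solution: y = C₁e^(-2x) + C₂e^(-4x) + (5/24)e^(2x).


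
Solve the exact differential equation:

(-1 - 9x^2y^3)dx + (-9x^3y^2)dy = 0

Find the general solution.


Check exactness: ∂M/∂y = -27x^2y^2 and ∂N/∂x = -27x^2y^2; equal, so the equation is exact.
Integrate M with respect to x (treating y as constant): ∫M dx = -x - 3x^3y^3 + h(y).
Differentiate w.r.t. y and set equal to N: all terms match, so h'(y) = 0 and h is a constant absorbed into C.
General solution: -x - 3x^3y^3 = C.


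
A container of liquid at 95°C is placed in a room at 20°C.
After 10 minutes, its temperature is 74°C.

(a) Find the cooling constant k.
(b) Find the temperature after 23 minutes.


Newton's law: T(t) = T_a + (T₀ - T_a)e^(-kt).
(a) Use T(10) = 74: (74 - 20)/(95 - 20) = e^(-k·10), so k = -ln(0.720)/10 ≈ 0.0329.
(b) Apply k to t = 23: T(23) = 20 + (75)e^(-0.756) ≈ 55.2°C.


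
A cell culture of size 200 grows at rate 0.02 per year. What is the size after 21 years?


The ODE dP/dt = 0.02P has solution P(t) = P(0)e^(0.02t).
Substitute P(0) = 200 and t = 21: P(21) = 200 e^(0.42) ≈ 304.


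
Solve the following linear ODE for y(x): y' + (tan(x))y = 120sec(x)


P(x) = tan(x) ⇒ μ = e^(∫tan(x)dx) = sec(x).
(sec(x) y)' = 120sec²(x) ⇒ sec(x) y = 120tan(x) + C.
Multiply by cos(x): y = 120sin(x) + C·cos(x).


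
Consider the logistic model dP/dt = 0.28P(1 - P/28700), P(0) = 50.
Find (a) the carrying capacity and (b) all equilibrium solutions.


Logistic ODE dP/dt = 0.28P(1 - P/28700) has equilibria where dP/dt = 0, i.e. P = 0 or P = 28700.
The coefficient (1 - P/K) = 0 when P = K, identifying K = 28700 as the carrying capacity.
(a) K = 28700; (b) equilibria P = 0 and P = 28700.


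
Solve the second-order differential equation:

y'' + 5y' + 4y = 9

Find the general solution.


Characteristic roots of r² + 5r + 4 = 0 are -4, -1.
y_h = C₁e^(-4x) + C₂e^(-x).
Constant forcing; try y_p = A. Then 4A = 9 ⇒ A = 9/4.
General solution: y = C₁e^(-4x) + C₂e^(-x) + 9/4.


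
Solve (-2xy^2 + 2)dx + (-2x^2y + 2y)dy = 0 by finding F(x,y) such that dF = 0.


Check exactness: ∂M/∂y = -4xy and ∂N/∂x = -4xy; equal, so the equation is exact.
Integrate M with respect to x (treating y as constant): ∫M dx = -x^2y^2 + 2x + h(y).
Differentiate w.r.t. y and set equal to N: the x-dependent terms already match, leaving h'(y) = 2y. Integrate: h(y) = y^2.
So F(x,y) = -x^2y^2 + y^2 + 2x.
General solution: -x^2y^2 + y^2 + 2x = C.


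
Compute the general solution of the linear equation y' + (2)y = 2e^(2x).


P(x) = 2 ⇒ μ = e^(2x).
(μ y)' = 2e^(4x) ⇒ μ y = (2/4)e^(4x) + C.
Divide by μ: y = (1/2)e^(2x) + Ce^(-2x).


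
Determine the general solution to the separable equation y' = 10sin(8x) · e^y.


Separate: e^(-y) dy = 10sin(8x) dx.
Integrate: -e^(-y) = -(5/4)cos(8x) + C₀.
Rearrange: e^(-y) = (5/4)cos(8x) + C.


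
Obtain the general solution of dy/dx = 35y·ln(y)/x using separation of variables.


Separate: dy/[y ln(y)] = 35 dx/x.
Substitute u = ln(y): du/u = 35 dx/x.
Integrate: ln|ln(y)| = 35ln|x| + C₀, hence ln(y) = C·x^35.


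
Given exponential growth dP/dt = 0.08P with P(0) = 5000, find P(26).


The ODE dP/dt = 0.08P has solution P(t) = P(0)e^(0.08t).
Substitute P(0) = 5000 and t = 26: P(26) = 5000 e^(2.08) ≈ 40022.


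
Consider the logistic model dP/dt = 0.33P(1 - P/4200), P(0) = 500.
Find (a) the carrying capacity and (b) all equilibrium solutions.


Logistic ODE dP/dt = 0.33P(1 - P/4200) has equilibria where dP/dt = 0, i.e. P = 0 or P = 4200.
The coefficient (1 - P/K) = 0 when P = K, identifying K = 4200 as the carrying capacity.
(a) K = 4200; (b) equilibria P = 0 and P = 4200.


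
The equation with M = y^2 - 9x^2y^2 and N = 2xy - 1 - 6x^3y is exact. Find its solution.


Check exactness: ∂M/∂y = 2y - 18x^2y and ∂N/∂x = 2y - 18x^2y; equal, so the equation is exact.
Integrate M with respect to x (treating y as constant): ∫M dx = xy^2 - 3x^3y^2 + h(y).
Differentiate w.r.t. y and set equal to N: the x-dependent terms already match, leaving h'(y) = -1. Integrate: h(y) = -y.
So F(x,y) = xy^2 - y - 3x^3y^2.
General solution: xy^2 - y - 3x^3y^2 = C.


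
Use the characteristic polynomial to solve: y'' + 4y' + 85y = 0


Characteristic equation: r² + 4r + 85 = 0.
Discriminant is negative; roots r = -2 ± 9i (complex conjugate pair).
General solution uses e^(α x)(C₁ cos(β x) + C₂ sin(β x)): y = e^(-2x)(C₁cos(9x) + C₂sin(9x)).


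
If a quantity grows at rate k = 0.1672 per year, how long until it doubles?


Exponential growth: P(t) = P₀ e^(0.1672t). Set P(t)/P₀ = 2: e^(0.1672t) = 2.
Solve: t = ln(2)/0.1672 ≈ 4.15 years.


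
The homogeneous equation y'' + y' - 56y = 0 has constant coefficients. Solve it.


Characteristic equation: r² + r - 56 = 0.
Factor: (r + 8)(r - 7) = 0 ⇒ r = -8, 7 (distinct real).
General solution: y = C₁e^(-8x) + C₂e^(7x).


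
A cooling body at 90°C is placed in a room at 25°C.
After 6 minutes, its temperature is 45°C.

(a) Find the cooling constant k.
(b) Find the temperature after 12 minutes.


Newton's law: T(t) = T_a + (T₀ - T_a)e^(-kt).
(a) Use T(6) = 45: (45 - 25)/(90 - 25) = e^(-k·6), so k = -ln(0.308)/6 ≈ 0.1964.
(b) Apply k to t = 12: T(12) = 25 + (65)e^(-2.357) ≈ 31.2°C.


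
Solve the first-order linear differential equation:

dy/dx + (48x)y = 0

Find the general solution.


P(x) = 48x ⇒ μ = e^(24x²).
Q(x) = 0 so μ y is constant: y = Ce^(-24x²).


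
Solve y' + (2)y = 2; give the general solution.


P(x) = 2, Q(x) = 2; integrating factor μ = e^(2x).
(μ y)' = 2e^(2x) ⇒ μ y = e^(2x) + C.
Divide by μ: y = 1 + Ce^(-2x).


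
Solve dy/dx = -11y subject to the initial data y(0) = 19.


General solution of y' = -11y is y = Ce^(-11x).
Apply y(0) = 19: C = 19.
Particular solution: y = 19e^(-11x).


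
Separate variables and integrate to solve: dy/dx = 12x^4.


Integrate both sides with respect to x: y = ∫ 12x^4 dx = (12/5)x^5 + C.


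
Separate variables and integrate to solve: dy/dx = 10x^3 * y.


Separate variables: dy/y = 10x^3 dx.
Integrate: ln|y| = (5/2)x^4 + C₀.
Exponentiate: y = Ce^((5/2)x^4).


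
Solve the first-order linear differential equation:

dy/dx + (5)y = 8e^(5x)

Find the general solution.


P(x) = 5 ⇒ μ = e^(5x).
(μ y)' = 8e^(10x) ⇒ μ y = (8/10)e^(10x) + C.
Divide by μ: y = (4/5)e^(5x) + Ce^(-5x).


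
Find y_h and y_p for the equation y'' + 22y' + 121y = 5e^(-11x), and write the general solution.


Characteristic polynomial (r + 11)² = 0; repeated root r = -11.
y_h = (C₁ + C₂x)e^(-11x). Forcing matches the repeated root (resonance), so try y_p = Ax² e^(-11x).
Substitute and solve for A: 2A = 5, so A = 5/2.
General solution: y = (C₁ + C₂x + (5/2)x²)e^(-11x).


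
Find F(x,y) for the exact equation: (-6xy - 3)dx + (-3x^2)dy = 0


Check exactness: ∂M/∂y = -6x and ∂N/∂x = -6x; equal, so the equation is exact.
Integrate M with respect to x (treating y as constant): ∫M dx = -3x^2y - 3x + h(y).
Differentiate w.r.t. y and set equal to N: all terms match, so h'(y) = 0 and h is a constant absorbed into C.
General solution: -3x^2y - 3x = C.


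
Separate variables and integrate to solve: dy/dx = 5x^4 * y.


Separate variables: dy/y = 5x^4 dx.
Integrate: ln|y| = x^5 + C₀.
Exponentiate: y = Ce^(x^5).


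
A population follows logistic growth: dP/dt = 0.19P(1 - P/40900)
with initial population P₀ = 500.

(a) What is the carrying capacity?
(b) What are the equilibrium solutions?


Logistic ODE dP/dt = 0.19P(1 - P/40900) has equilibria where dP/dt = 0, i.e. P = 0 or P = 40900.
The coefficient (1 - P/K) = 0 when P = K, identifying K = 40900 as the carrying capacity.
(a) K = 40900; (b) equilibria P = 0 and P = 40900.


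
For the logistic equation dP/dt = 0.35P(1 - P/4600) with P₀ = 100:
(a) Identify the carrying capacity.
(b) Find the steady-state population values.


Logistic ODE dP/dt = 0.35P(1 - P/4600) has equilibria where dP/dt = 0, i.e. P = 0 or P = 4600.
The coefficient (1 - P/K) = 0 when P = K, identifying K = 4600 as the carrying capacity.
(a) K = 4600; (b) equilibria P = 0 and P = 4600.


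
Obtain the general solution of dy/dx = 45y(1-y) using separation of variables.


Separate: dy/[y(1-y)] = 45 dx.
Partial fractions: 1/[y(1-y)] = 1/y + 1/(1-y).
Integrate: ln|y/(1-y)| = 45x + C₀.
Solve for y: y = 1/(1 + Ce^(-45x)).


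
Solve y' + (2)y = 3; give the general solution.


P(x) = 2, Q(x) = 3; integrating factor μ = e^(2x).
(μ y)' = 3e^(2x) ⇒ μ y = (3/2)e^(2x) + C.
Divide by μ: y = 3/2 + Ce^(-2x).


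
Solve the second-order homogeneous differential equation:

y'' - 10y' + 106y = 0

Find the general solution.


Characteristic equation: r² - 10r + 106 = 0.
Discriminant is negative; roots r = 5 ± 9i (complex conjugate pair).
General solution uses e^(α x)(C₁ cos(β x) + C₂ sin(β x)): y = e^(5x)(C₁cos(9x) + C₂sin(9x)).


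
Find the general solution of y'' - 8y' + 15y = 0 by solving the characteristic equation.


Characteristic equation: r² - 8r + 15 = 0.
Factor: (r - 5)(r - 3) = 0 ⇒ r = 5, 3 (distinct real).
General solution: y = C₁e^(5x) + C₂e^(3x).


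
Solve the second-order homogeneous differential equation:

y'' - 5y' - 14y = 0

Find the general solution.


Characteristic equation: r² - 5r - 14 = 0.
Factor: (r + 2)(r - 7) = 0 ⇒ r = -2, 7 (distinct real).
General solution: y = C₁e^(-2x) + C₂e^(7x).


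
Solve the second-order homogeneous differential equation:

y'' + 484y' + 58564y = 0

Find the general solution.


Characteristic equation: r² + 484r + 58564 = 0, i.e. (r + 242)² = 0.
Repeated root r = -242; include an x factor for the second linearly independent solution.
General solution: y = (C₁ + C₂x)e^(-242x).


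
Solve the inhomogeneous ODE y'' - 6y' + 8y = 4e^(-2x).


Characteristic roots of r² - 6r + 8 = 0 are 2, 4.
y_h = C₁e^(2x) + C₂e^(4x).
Forcing exponent -2 is not a characteristic root; try y_p = Ae^(-2x).
Substitute: A·(4 + (-6)·-2 + (8)) = A·24 = 4, so A = 1/6.
General solution: y = C₁e^(2x) + C₂e^(4x) + (1/6)e^(-2x).


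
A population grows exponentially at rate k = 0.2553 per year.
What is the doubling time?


Exponential growth: P(t) = P₀ e^(0.2553t). Set P(t)/P₀ = 2: e^(0.2553t) = 2.
Solve: t = ln(2)/0.2553 ≈ 2.72 years.


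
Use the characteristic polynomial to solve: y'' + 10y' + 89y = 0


Characteristic equation: r² + 10r + 89 = 0.
Discriminant is negative; roots r = -5 ± 8i (complex conjugate pair).
General solution uses e^(α x)(C₁ cos(β x) + C₂ sin(β x)): y = e^(-5x)(C₁cos(8x) + C₂sin(8x)).


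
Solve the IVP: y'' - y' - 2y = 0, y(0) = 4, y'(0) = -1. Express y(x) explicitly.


Characteristic roots of r² - r - 2 = 0 are 2, -1.
General solution y = c₁ e^(2x) + c₂ e^(-x).
Apply y(0) = 4: c₁ + c₂ = 4. Apply y'(0) = -1: 2 c₁ - 1 c₂ = -1.
Solve: c₁ = 1, c₂ = 3.
Particular solution: y = e^(2x) + 3e^(-x).


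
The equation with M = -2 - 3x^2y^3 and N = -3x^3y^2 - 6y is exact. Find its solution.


Check exactness: ∂M/∂y = -9x^2y^2 and ∂N/∂x = -9x^2y^2; equal, so the equation is exact.
Integrate M with respect to x (treating y as constant): ∫M dx = -2x - x^3y^3 + h(y).
Differentiate w.r.t. y and set equal to N: the x-dependent terms already match, leaving h'(y) = -6y. Integrate: h(y) = -3y^2.
So F(x,y) = -2x - x^3y^3 - 3y^2.
General solution: -2x - x^3y^3 - 3y^2 = C.


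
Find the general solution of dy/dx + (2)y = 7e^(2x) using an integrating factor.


P(x) = 2 ⇒ μ = e^(2x).
(μ y)' = 7e^(4x) ⇒ μ y = (7/4)e^(4x) + C.
Divide by μ: y = (7/4)e^(2x) + Ce^(-2x).


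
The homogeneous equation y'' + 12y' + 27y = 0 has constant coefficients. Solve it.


Characteristic equation: r² + 12r + 27 = 0.
Factor: (r + 9)(r + 3) = 0 ⇒ r = -9, -3 (distinct real).
General solution: y = C₁e^(-9x) + C₂e^(-3x).


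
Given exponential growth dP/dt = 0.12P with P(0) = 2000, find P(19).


The ODE dP/dt = 0.12P has solution P(t) = P(0)e^(0.12t).
Substitute P(0) = 2000 and t = 19: P(19) = 2000 e^(2.28) ≈ 19553.


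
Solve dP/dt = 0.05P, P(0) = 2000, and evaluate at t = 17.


The ODE dP/dt = 0.05P has solution P(t) = P(0)e^(0.05t).
Substitute P(0) = 2000 and t = 17: P(17) = 2000 e^(0.85) ≈ 4679.


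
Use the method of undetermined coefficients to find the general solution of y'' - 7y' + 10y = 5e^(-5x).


Characteristic roots of r² - 7r + 10 = 0 are 2, 5.
y_h = C₁e^(2x) + C₂e^(5x).
Forcing exponent -5 is not a characteristic root; try y_p = Ae^(-5x).
Substitute: A·(25 + (-7)·-5 + (10)) = A·70 = 5, so A = 1/14.
General solution: y = C₁e^(2x) + C₂e^(5x) + (1/14)e^(-5x).


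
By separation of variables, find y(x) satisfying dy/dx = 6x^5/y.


Separate variables: y dy = 6x^5 dx.
Integrate both sides: y²/2 = x^6 + C₀.
Multiply by 2: y² = 2x^6 + C.


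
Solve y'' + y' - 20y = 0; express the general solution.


Characteristic equation: r² + r - 20 = 0.
Factor: (r + 5)(r - 4) = 0 ⇒ r = -5, 4 (distinct real).
General solution: y = C₁e^(-5x) + C₂e^(4x).


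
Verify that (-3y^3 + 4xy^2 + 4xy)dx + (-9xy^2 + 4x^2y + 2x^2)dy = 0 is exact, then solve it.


Check exactness: ∂M/∂y = -9y^2 + 8xy + 4x and ∂N/∂x = -9y^2 + 8xy + 4x; equal, so the equation is exact.
Integrate M with respect to x (treating y as constant): ∫M dx = -3xy^3 + 2x^2y^2 + 2x^2y + h(y).
Differentiate w.r.t. y and set equal to N: all terms match, so h'(y) = 0 and h is a constant absorbed into C.
General solution: -3xy^3 + 2x^2y^2 + 2x^2y = C.


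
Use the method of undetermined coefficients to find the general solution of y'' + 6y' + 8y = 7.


Characteristic roots of r² + 6r + 8 = 0 are -2, -4.
y_h = C₁e^(-2x) + C₂e^(-4x).
Constant forcing; try y_p = A. Then 8A = 7 ⇒ A = 7/8.
General solution: y = C₁e^(-2x) + C₂e^(-4x) + 7/8.


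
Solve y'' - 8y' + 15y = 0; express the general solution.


Characteristic equation: r² - 8r + 15 = 0.
Factor: (r - 3)(r - 5) = 0 ⇒ r = 3, 5 (distinct real).
General solution: y = C₁e^(3x) + C₂e^(5x).


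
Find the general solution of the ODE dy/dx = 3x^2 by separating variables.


Integrate both sides with respect to x: y = ∫ 3x^2 dx = x^3 + C.


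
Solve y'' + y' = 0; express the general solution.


Characteristic equation: r² + r = 0.
Factor: (r + 1)(r - 0) = 0 ⇒ r = -1, 0 (distinct real).
General solution: y = C₁e^(-x) + C₂.


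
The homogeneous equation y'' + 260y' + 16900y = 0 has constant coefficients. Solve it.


Characteristic equation: r² + 260r + 16900 = 0, i.e. (r + 130)² = 0.
Repeated root r = -130; include an x factor for the second linearly independent solution.
General solution: y = (C₁ + C₂x)e^(-130x).


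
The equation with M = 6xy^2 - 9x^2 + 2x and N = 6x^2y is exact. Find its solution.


Check exactness: ∂M/∂y = 12xy and ∂N/∂x = 12xy; equal, so the equation is exact.
Integrate M with respect to x (treating y as constant): ∫M dx = 3x^2y^2 - 3x^3 + x^2 + h(y).
Differentiate w.r.t. y and set equal to N: all terms match, so h'(y) = 0 and h is a constant absorbed into C.
General solution: 3x^2y^2 - 3x^3 + x^2 = C.


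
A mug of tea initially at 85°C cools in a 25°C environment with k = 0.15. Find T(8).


Newton's law: dT/dt = -k(T - T_a) has solution T(t) = T_a + (T₀ - T_a)e^(-kt).
Plug in T_a = 25, T₀ = 85, k = 0.15, t = 8: T(8) = 25 + (60)e^(-1.20) ≈ 43.1°C.


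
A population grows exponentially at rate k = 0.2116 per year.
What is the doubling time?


Exponential growth: P(t) = P₀ e^(0.2116t). Set P(t)/P₀ = 2: e^(0.2116t) = 2.
Solve: t = ln(2)/0.2116 ≈ 3.28 years.


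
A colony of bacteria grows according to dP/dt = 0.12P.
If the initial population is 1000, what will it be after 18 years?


The ODE dP/dt = 0.12P has solution P(t) = P(0)e^(0.12t).
Substitute P(0) = 1000 and t = 18: P(18) = 1000 e^(2.16) ≈ 8671.


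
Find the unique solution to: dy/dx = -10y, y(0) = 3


General solution of y' = -10y is y = Ce^(-10x).
Apply y(0) = 3: C = 3.
Particular solution: y = 3e^(-10x).


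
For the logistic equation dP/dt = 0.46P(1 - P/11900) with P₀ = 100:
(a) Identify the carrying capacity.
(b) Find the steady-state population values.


Logistic ODE dP/dt = 0.46P(1 - P/11900) has equilibria where dP/dt = 0, i.e. P = 0 or P = 11900.
The coefficient (1 - P/K) = 0 when P = K, identifying K = 11900 as the carrying capacity.
(a) K = 11900; (b) equilibria P = 0 and P = 11900.


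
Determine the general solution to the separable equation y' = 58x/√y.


Separate: √y dy = 58x dx.
Integrate: (2/3)y^(3/2) = 29x² + C.


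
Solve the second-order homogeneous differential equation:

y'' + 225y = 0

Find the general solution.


Characteristic equation: r² + 225 = 0.
Discriminant is negative; roots r = 0 ± 15i (complex conjugate pair).
General solution uses e^(α x)(C₁ cos(β x) + C₂ sin(β x)): y = C₁cos(15x) + C₂sin(15x).


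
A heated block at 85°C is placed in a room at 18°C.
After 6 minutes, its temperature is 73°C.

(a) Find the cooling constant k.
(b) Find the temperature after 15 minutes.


Newton's law: T(t) = T_a + (T₀ - T_a)e^(-kt).
(a) Use T(6) = 73: (73 - 18)/(85 - 18) = e^(-k·6), so k = -ln(0.821)/6 ≈ 0.0329.
(b) Apply k to t = 15: T(15) = 18 + (67)e^(-0.493) ≈ 58.9°C.


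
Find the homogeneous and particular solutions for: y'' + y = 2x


Homogeneous: r² + 1 = 0 ⇒ r = ±1i, y_h = C₁cos(x) + C₂sin(x).
Polynomial forcing; try y_p = Ax + B. Then y_p'' + 1 y_p = 1(Ax + B) = 2x, so B = 0 and A = 2.
General solution: y = C₁cos(x) + C₂sin(x) + 2x.


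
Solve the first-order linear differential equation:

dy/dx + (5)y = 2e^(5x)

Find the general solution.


P(x) = 5 ⇒ μ = e^(5x).
(μ y)' = 2e^(10x) ⇒ μ y = (2/10)e^(10x) + C.
Divide by μ: y = (1/5)e^(5x) + Ce^(-5x).


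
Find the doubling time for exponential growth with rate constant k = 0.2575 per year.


Exponential growth: P(t) = P₀ e^(0.2575t). Set P(t)/P₀ = 2: e^(0.2575t) = 2.
Solve: t = ln(2)/0.2575 ≈ 2.69 years.


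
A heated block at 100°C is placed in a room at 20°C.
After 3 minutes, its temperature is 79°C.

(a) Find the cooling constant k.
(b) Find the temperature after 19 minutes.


Newton's law: T(t) = T_a + (T₀ - T_a)e^(-kt).
(a) Use T(3) = 79: (79 - 20)/(100 - 20) = e^(-k·3), so k = -ln(0.738)/3 ≈ 0.1015.
(b) Apply k to t = 19: T(19) = 20 + (80)e^(-1.928) ≈ 31.6°C.


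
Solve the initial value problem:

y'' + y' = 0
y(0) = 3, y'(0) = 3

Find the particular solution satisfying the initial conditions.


Characteristic roots of r² + r = 0 are -1, 0.
General solution y = c₁ e^(-x) + c₂.
Apply y(0) = 3: c₁ + c₂ = 3. Apply y'(0) = 3: -1 c₁ + 0 c₂ = 3.
Solve: c₁ = -3, c₂ = 6.
Particular solution: y = -3e^(-x) + 6.


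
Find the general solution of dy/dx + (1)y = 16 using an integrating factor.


P(x) = 1, Q(x) = 16; integrating factor μ = e^(x).
(μ y)' = 16e^(x) ⇒ μ y = 16e^(x) + C.
Divide by μ: y = 16 + Ce^(-x).


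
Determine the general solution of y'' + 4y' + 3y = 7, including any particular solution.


Characteristic roots of r² + 4r + 3 = 0 are -3, -1.
y_h = C₁e^(-3x) + C₂e^(-x).
Constant forcing; try y_p = A. Then 3A = 7 ⇒ A = 7/3.
General solution: y = C₁e^(-3x) + C₂e^(-x) + 7/3.


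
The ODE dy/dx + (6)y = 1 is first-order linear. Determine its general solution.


P(x) = 6, Q(x) = 1; integrating factor μ = e^(6x).
(μ y)' = e^(6x) ⇒ μ y = (1/6)e^(6x) + C.
Divide by μ: y = 1/6 + Ce^(-6x).


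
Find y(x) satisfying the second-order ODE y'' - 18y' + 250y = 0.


Characteristic equation: r² - 18r + 250 = 0.
Discriminant is negative; roots r = 9 ± 13i (complex conjugate pair).
General solution uses e^(α x)(C₁ cos(β x) + C₂ sin(β x)): y = e^(9x)(C₁cos(13x) + C₂sin(13x)).


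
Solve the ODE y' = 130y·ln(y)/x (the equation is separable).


Separate: dy/[y ln(y)] = 130 dx/x.
Substitute u = ln(y): du/u = 130 dx/x.
Integrate: ln|ln(y)| = 130ln|x| + C₀, hence ln(y) = C·x^130.


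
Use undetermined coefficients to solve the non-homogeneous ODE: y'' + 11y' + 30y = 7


Characteristic roots of r² + 11r + 30 = 0 are -5, -6.
y_h = C₁e^(-5x) + C₂e^(-6x).
Constant forcing; try y_p = A. Then 30A = 7 ⇒ A = 7/30.
General solution: y = C₁e^(-5x) + C₂e^(-6x) + 7/30.


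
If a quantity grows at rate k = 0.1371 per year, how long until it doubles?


Exponential growth: P(t) = P₀ e^(0.1371t). Set P(t)/P₀ = 2: e^(0.1371t) = 2.
Solve: t = ln(2)/0.1371 ≈ 5.06 years.


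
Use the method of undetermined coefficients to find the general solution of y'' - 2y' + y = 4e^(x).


Characteristic polynomial (r - 1)² = 0; repeated root r = 1.
y_h = (C₁ + C₂x)e^(x). Forcing matches the repeated root (resonance), so try y_p = Ax² e^(x).
Substitute and solve for A: 2A = 4, so A = 2.
General solution: y = (C₁ + C₂x + 2x²)e^(x).


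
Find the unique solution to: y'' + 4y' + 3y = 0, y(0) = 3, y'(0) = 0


Characteristic roots of r² + 4r + 3 = 0 are -3, -1.
General solution y = c₁ e^(-3x) + c₂ e^(-x).
Apply y(0) = 3: c₁ + c₂ = 3. Apply y'(0) = 0: -3 c₁ - 1 c₂ = 0.
Solve: c₁ = -3/2, c₂ = 9/2.
Particular solution: y = -(3/2)e^(-3x) + (9/2)e^(-x).


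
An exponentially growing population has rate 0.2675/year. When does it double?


Exponential growth: P(t) = P₀ e^(0.2675t). Set P(t)/P₀ = 2: e^(0.2675t) = 2.
Solve: t = ln(2)/0.2675 ≈ 2.59 years.


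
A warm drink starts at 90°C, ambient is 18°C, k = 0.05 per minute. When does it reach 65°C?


From T(t) = T_a + (T₀ - T_a)e^(-kt), set T(t) = 65:
(65 - 18) / (90 - 18) = e^(-0.05t), so t = -ln(0.653)/0.05 ≈ 8.5 minutes.


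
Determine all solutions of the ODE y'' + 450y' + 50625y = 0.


Characteristic equation: r² + 450r + 50625 = 0, i.e. (r + 225)² = 0.
Repeated root r = -225; include an x factor for the second linearly independent solution.
General solution: y = (C₁ + C₂x)e^(-225x).


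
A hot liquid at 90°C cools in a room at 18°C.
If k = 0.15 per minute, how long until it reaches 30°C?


From T(t) = T_a + (T₀ - T_a)e^(-kt), set T(t) = 30:
(30 - 18) / (90 - 18) = e^(-0.15t), so t = -ln(0.167)/0.15 ≈ 11.9 minutes.


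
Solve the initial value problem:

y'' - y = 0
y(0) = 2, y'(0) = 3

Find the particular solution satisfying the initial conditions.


Characteristic roots of r² - 1 = 0 are 1, -1.
General solution y = c₁ e^(x) + c₂ e^(-x).
Apply y(0) = 2: c₁ + c₂ = 2. Apply y'(0) = 3: 1 c₁ - 1 c₂ = 3.
Solve: c₁ = 5/2, c₂ = -1/2.
Particular solution: y = (5/2)e^(x) - (1/2)e^(-x).


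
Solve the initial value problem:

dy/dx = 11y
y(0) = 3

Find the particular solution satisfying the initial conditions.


General solution of y' = 11y is y = Ce^(11x).
Apply y(0) = 3: C = 3.
Particular solution: y = 3e^(11x).


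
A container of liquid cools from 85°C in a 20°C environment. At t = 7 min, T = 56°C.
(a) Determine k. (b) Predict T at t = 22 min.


Newton's law: T(t) = T_a + (T₀ - T_a)e^(-kt).
(a) Use T(7) = 56: (56 - 20)/(85 - 20) = e^(-k·7), so k = -ln(0.554)/7 ≈ 0.0844.
(b) Apply k to t = 22: T(22) = 20 + (65)e^(-1.857) ≈ 30.1°C.


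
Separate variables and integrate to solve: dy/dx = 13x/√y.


Separate: √y dy = 13x dx.
Integrate: (2/3)y^(3/2) = (13/2)x² + C.


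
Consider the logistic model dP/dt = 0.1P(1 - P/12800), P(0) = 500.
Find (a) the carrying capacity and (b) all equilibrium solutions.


Logistic ODE dP/dt = 0.1P(1 - P/12800) has equilibria where dP/dt = 0, i.e. P = 0 or P = 12800.
The coefficient (1 - P/K) = 0 when P = K, identifying K = 12800 as the carrying capacity.
(a) K = 12800; (b) equilibria P = 0 and P = 12800.


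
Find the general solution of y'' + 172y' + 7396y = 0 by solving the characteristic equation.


Characteristic equation: r² + 172r + 7396 = 0, i.e. (r + 86)² = 0.
Repeated root r = -86; include an x factor for the second linearly independent solution.
General solution: y = (C₁ + C₂x)e^(-86x).


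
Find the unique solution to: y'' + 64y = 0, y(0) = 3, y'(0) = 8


Characteristic roots of r² + 64 = 0 are ±8i, so y = C₁cos(8x) + C₂sin(8x).
Apply y(0) = 3: C₁ = 3. Differentiate and apply y'(0) = 8: 8·C₂ = 8, so C₂ = 1.
Particular solution: y = 3cos(8x) + sin(8x).


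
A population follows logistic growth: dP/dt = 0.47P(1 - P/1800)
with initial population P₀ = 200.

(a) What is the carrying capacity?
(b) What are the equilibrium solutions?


Logistic ODE dP/dt = 0.47P(1 - P/1800) has equilibria where dP/dt = 0, i.e. P = 0 or P = 1800.
The coefficient (1 - P/K) = 0 when P = K, identifying K = 1800 as the carrying capacity.
(a) K = 1800; (b) equilibria P = 0 and P = 1800.
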